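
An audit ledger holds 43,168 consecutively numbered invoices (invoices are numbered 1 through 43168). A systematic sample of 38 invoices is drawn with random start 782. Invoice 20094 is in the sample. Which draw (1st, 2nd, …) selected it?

k = 43168/38 = 1136
position = (20094 − 782)/1136 + 1 = 19312/1136 + 1 = 17 + 1 = 18

18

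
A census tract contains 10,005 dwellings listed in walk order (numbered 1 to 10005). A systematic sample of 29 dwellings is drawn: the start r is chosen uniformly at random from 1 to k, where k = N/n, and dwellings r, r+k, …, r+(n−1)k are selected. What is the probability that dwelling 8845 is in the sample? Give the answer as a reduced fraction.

1/345

k = 10005/29 = 345.
Dwelling 8845 is selected iff r ≡ 8845 (mod 345); exactly one such r in {1,…,345}.
Inclusion probability = 1/345.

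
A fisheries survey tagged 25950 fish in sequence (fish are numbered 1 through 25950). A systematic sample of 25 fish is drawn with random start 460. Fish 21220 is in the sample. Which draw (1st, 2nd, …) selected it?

21

k = 25950/25 = 1038
position = (21220 − 460)/1038 + 1 = 20760/1038 + 1 = 20 + 1 = 21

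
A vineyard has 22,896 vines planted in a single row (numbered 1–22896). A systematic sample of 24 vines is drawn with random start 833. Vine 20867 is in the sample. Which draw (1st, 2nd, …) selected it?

22

k = 22896/24 = 954
position = (20867 − 833)/954 + 1 = 20034/954 + 1 = 21 + 1 = 22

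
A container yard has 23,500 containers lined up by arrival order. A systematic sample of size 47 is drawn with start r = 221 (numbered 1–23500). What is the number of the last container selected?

23221

k = 23500/47 = 500
47th selection = r + (47−1)·k = 221 + 46×500 = 221 + 23000 = 23221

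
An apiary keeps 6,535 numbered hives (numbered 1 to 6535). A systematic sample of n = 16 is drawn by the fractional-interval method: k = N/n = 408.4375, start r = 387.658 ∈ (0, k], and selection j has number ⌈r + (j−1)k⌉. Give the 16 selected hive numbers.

388, 797, 1205, 1613, 2022, 2430, 2839, 3247, 3656, 4064, 4473, 4881, 5289, 5698, 6106, 6515

j=1: r + 0k = 387.658 → ⌈·⌉ = 388
j=2: r + 1k = 796.0955 → ⌈·⌉ = 797
j=3: r + 2k = 1204.533 → ⌈·⌉ = 1205
j=4: r + 3k = 1612.9705 → ⌈·⌉ = 1613
j=5: r + 4k = 2021.408 → ⌈·⌉ = 2022
j=6: r + 5k = 2429.8455 → ⌈·⌉ = 2430
j=7: r + 6k = 2838.283 → ⌈·⌉ = 2839
j=8: r + 7k = 3246.7205 → ⌈·⌉ = 3247
j=9: r + 8k = 3655.158 → ⌈·⌉ = 3656
j=10: r + 9k = 4063.5955 → ⌈·⌉ = 4064
j=11: r + 10k = 4472.033 → ⌈·⌉ = 4473
j=12: r + 11k = 4880.4705 → ⌈·⌉ = 4881
j=13: r + 12k = 5288.908 → ⌈·⌉ = 5289
j=14: r + 13k = 5697.3455 → ⌈·⌉ = 5698
j=15: r + 14k = 6105.783 → ⌈·⌉ = 6106
j=16: r + 15k = 6514.2205 → ⌈·⌉ = 6515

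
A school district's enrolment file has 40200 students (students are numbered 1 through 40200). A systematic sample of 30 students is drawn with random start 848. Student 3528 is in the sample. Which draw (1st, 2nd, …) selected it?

3

k = 40200/30 = 1340
position = (3528 − 848)/1340 + 1 = 2680/1340 + 1 = 2 + 1 = 3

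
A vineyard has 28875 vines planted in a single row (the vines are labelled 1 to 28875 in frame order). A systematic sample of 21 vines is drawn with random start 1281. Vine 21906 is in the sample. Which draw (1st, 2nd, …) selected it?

k = 28875/21 = 1375
position = (21906 − 1281)/1375 + 1 = 20625/1375 + 1 = 15 + 1 = 16

16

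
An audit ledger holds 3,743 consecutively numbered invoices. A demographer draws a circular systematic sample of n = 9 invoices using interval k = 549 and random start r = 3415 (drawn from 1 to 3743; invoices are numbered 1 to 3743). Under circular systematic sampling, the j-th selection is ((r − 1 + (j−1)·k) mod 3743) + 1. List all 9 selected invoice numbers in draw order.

Selection 1: 3415
Selection 2: 3415 + 549 = 3964 → 3964 − 3743 = 221
Selection 3: 221 + 549 = 770
Selection 4: 770 + 549 = 1319
Selection 5: 1319 + 549 = 1868
Selection 6: 1868 + 549 = 2417
Selection 7: 2417 + 549 = 2966
Selection 8: 2966 + 549 = 3515
Selection 9: 3515 + 549 = 4064 → 4064 − 3743 = 321

3415, 221, 770, 1319, 1868, 2417, 2966, 3515, 321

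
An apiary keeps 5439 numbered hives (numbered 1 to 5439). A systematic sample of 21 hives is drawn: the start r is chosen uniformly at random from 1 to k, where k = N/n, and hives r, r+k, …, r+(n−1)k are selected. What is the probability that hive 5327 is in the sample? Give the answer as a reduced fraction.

k = 5439/21 = 259.
Hive 5327 is selected iff r ≡ 5327 (mod 259); exactly one such r in {1,…,259}.
Inclusion probability = 1/259.

1/259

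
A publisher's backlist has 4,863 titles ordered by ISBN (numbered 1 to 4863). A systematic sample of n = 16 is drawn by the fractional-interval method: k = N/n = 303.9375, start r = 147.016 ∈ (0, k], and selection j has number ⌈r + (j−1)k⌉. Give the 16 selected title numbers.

j=1: r + 0k = 147.016 → ⌈·⌉ = 148
j=2: r + 1k = 450.9535 → ⌈·⌉ = 451
j=3: r + 2k = 754.891 → ⌈·⌉ = 755
j=4: r + 3k = 1058.8285 → ⌈·⌉ = 1059
j=5: r + 4k = 1362.766 → ⌈·⌉ = 1363
j=6: r + 5k = 1666.7035 → ⌈·⌉ = 1667
j=7: r + 6k = 1970.641 → ⌈·⌉ = 1971
j=8: r + 7k = 2274.5785 → ⌈·⌉ = 2275
j=9: r + 8k = 2578.516 → ⌈·⌉ = 2579
j=10: r + 9k = 2882.4535 → ⌈·⌉ = 2883
j=11: r + 10k = 3186.391 → ⌈·⌉ = 3187
j=12: r + 11k = 3490.3285 → ⌈·⌉ = 3491
j=13: r + 12k = 3794.266 → ⌈·⌉ = 3795
j=14: r + 13k = 4098.2035 → ⌈·⌉ = 4099
j=15: r + 14k = 4402.141 → ⌈·⌉ = 4403
j=16: r + 15k = 4706.0785 → ⌈·⌉ = 4707

148, 451, 755, 1059, 1363, 1667, 1971, 2275, 2579, 2883, 3187, 3491, 3795, 4099, 4403, 4707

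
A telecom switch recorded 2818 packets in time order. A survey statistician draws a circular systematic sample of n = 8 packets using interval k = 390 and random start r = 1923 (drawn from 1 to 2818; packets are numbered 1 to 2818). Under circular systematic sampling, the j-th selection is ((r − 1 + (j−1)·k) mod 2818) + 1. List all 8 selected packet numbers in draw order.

Selection 1: 1923
Selection 2: 1923 + 390 = 2313
Selection 3: 2313 + 390 = 2703
Selection 4: 2703 + 390 = 3093 → 3093 − 2818 = 275
Selection 5: 275 + 390 = 665
Selection 6: 665 + 390 = 1055
Selection 7: 1055 + 390 = 1445
Selection 8: 1445 + 390 = 1835

1923, 2313, 2703, 275, 665, 1055, 1445, 1835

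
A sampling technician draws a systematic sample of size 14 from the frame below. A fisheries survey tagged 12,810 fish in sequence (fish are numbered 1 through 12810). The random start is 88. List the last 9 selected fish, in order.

4663, 5578, 6493, 7408, 8323, 9238, 10153, 11068, 11983

k = N/n = 12810/14 = 915
6th selection = 88 + 5×915 = 4663
7th: 4663 + 915 = 5578
8th: 5578 + 915 = 6493
9th: 6493 + 915 = 7408
10th: 7408 + 915 = 8323
11th: 8323 + 915 = 9238
12th: 9238 + 915 = 10153
13th: 10153 + 915 = 11068
14th: 11068 + 915 = 11983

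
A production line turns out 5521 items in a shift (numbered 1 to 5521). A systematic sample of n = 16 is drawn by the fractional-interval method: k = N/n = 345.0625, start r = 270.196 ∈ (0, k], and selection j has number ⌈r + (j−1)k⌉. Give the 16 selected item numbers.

271, 616, 961, 1306, 1651, 1996, 2341, 2686, 3031, 3376, 3721, 4066, 4411, 4757, 5102, 5447

j=1: r + 0k = 270.196 → ⌈·⌉ = 271
j=2: r + 1k = 615.2585 → ⌈·⌉ = 616
j=3: r + 2k = 960.321 → ⌈·⌉ = 961
j=4: r + 3k = 1305.3835 → ⌈·⌉ = 1306
j=5: r + 4k = 1650.446 → ⌈·⌉ = 1651
j=6: r + 5k = 1995.5085 → ⌈·⌉ = 1996
j=7: r + 6k = 2340.571 → ⌈·⌉ = 2341
j=8: r + 7k = 2685.6335 → ⌈·⌉ = 2686
j=9: r + 8k = 3030.696 → ⌈·⌉ = 3031
j=10: r + 9k = 3375.7585 → ⌈·⌉ = 3376
j=11: r + 10k = 3720.821 → ⌈·⌉ = 3721
j=12: r + 11k = 4065.8835 → ⌈·⌉ = 4066
j=13: r + 12k = 4410.946 → ⌈·⌉ = 4411
j=14: r + 13k = 4756.0085 → ⌈·⌉ = 4757
j=15: r + 14k = 5101.071 → ⌈·⌉ = 5102
j=16: r + 15k = 5446.1335 → ⌈·⌉ = 5447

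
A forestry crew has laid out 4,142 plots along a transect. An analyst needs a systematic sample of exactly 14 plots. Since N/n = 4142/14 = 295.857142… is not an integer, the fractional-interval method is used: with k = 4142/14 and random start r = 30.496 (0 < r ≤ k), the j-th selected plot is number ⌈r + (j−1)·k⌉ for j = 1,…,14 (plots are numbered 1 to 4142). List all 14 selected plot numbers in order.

j=1: r + 0k = 30.496 → ⌈·⌉ = 31
j=2: r + 1k = 326.353142… → ⌈·⌉ = 327
j=3: r + 2k = 622.210285… → ⌈·⌉ = 623
j=4: r + 3k = 918.067428… → ⌈·⌉ = 919
j=5: r + 4k = 1213.924571… → ⌈·⌉ = 1214
j=6: r + 5k = 1509.781714… → ⌈·⌉ = 1510
j=7: r + 6k = 1805.638857… → ⌈·⌉ = 1806
j=8: r + 7k = 2101.496 → ⌈·⌉ = 2102
j=9: r + 8k = 2397.353142… → ⌈·⌉ = 2398
j=10: r + 9k = 2693.210285… → ⌈·⌉ = 2694
j=11: r + 10k = 2989.067428… → ⌈·⌉ = 2990
j=12: r + 11k = 3284.924571… → ⌈·⌉ = 3285
j=13: r + 12k = 3580.781714… → ⌈·⌉ = 3581
j=14: r + 13k = 3876.638857… → ⌈·⌉ = 3877

31, 327, 623, 919, 1214, 1510, 1806, 2102, 2398, 2694, 2990, 3285, 3581, 3877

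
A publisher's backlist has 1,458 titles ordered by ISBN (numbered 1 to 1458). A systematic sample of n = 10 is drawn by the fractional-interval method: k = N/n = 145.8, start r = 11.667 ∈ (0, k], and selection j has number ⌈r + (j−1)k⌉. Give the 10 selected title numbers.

j=1: r + 0k = 11.667 → ⌈·⌉ = 12
j=2: r + 1k = 157.467 → ⌈·⌉ = 158
j=3: r + 2k = 303.267 → ⌈·⌉ = 304
j=4: r + 3k = 449.067 → ⌈·⌉ = 450
j=5: r + 4k = 594.867 → ⌈·⌉ = 595
j=6: r + 5k = 740.667 → ⌈·⌉ = 741
j=7: r + 6k = 886.467 → ⌈·⌉ = 887
j=8: r + 7k = 1032.267 → ⌈·⌉ = 1033
j=9: r + 8k = 1178.067 → ⌈·⌉ = 1179
j=10: r + 9k = 1323.867 → ⌈·⌉ = 1324

12, 158, 304, 450, 595, 741, 887, 1033, 1179, 1324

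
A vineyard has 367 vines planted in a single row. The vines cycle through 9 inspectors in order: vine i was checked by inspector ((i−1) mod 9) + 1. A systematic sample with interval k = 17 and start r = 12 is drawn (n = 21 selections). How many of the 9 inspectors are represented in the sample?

9

Consecutive selections differ by k = 17, so their inspector numbers differ by 17 mod 9 = 8.
gcd(17, 9) = 1, so the sample visits 9/1 = 9 distinct residues mod 9.
Start 12 is inspector 3; the inspectors hit are 1, 2, 3, 4, 5, 6, 7, 8, 9.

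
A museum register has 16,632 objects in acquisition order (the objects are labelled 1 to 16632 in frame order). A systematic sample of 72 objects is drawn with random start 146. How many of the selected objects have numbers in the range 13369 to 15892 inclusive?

k = 16632/72 = 231
First selection ≥ 13369: 146 + ⌈(13369−146)/231⌉·231 = 146 + 58×231 = 13544
Last selection ≤ 15892: 146 + ⌊(15892−146)/231⌋·231 = 146 + 68×231 = 15854
Count = 68 − 58 + 1 = 11

11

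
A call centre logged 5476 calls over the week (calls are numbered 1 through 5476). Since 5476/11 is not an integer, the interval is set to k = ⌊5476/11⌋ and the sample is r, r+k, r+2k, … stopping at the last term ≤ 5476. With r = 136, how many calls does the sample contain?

11

k = ⌊5476/11⌋ = 497
Achieved size = ⌊(5476 − 136)/497⌋ + 1 = ⌊5340/497⌋ + 1 = 10 + 1 = 11
(last selection: 136 + 10×497 = 5106 ≤ 5476; next would be 5603 > 5476)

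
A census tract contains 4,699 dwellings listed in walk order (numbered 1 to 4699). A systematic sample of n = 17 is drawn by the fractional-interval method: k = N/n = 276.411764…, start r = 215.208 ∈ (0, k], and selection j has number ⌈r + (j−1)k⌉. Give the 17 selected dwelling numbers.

j=1: r + 0k = 215.208 → ⌈·⌉ = 216
j=2: r + 1k = 491.619764… → ⌈·⌉ = 492
j=3: r + 2k = 768.031529… → ⌈·⌉ = 769
j=4: r + 3k = 1044.443294… → ⌈·⌉ = 1045
j=5: r + 4k = 1320.855058… → ⌈·⌉ = 1321
j=6: r + 5k = 1597.266823… → ⌈·⌉ = 1598
j=7: r + 6k = 1873.678588… → ⌈·⌉ = 1874
j=8: r + 7k = 2150.090352… → ⌈·⌉ = 2151
j=9: r + 8k = 2426.502117… → ⌈·⌉ = 2427
j=10: r + 9k = 2702.913882… → ⌈·⌉ = 2703
j=11: r + 10k = 2979.325647… → ⌈·⌉ = 2980
j=12: r + 11k = 3255.737411… → ⌈·⌉ = 3256
j=13: r + 12k = 3532.149176… → ⌈·⌉ = 3533
j=14: r + 13k = 3808.560941… → ⌈·⌉ = 3809
j=15: r + 14k = 4084.972705… → ⌈·⌉ = 4085
j=16: r + 15k = 4361.384470… → ⌈·⌉ = 4362
j=17: r + 16k = 4637.796235… → ⌈·⌉ = 4638

216, 492, 769, 1045, 1321, 1598, 1874, 2151, 2427, 2703, 2980, 3256, 3533, 3809, 4085, 4362, 4638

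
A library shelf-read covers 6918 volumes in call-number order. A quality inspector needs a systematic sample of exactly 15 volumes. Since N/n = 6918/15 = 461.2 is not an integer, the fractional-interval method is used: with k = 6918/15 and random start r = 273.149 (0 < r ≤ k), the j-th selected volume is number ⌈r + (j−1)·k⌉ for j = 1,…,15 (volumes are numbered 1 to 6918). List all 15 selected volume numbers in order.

274, 735, 1196, 1657, 2118, 2580, 3041, 3502, 3963, 4424, 4886, 5347, 5808, 6269, 6730

j=1: r + 0k = 273.149 → ⌈·⌉ = 274
j=2: r + 1k = 734.349 → ⌈·⌉ = 735
j=3: r + 2k = 1195.549 → ⌈·⌉ = 1196
j=4: r + 3k = 1656.749 → ⌈·⌉ = 1657
j=5: r + 4k = 2117.949 → ⌈·⌉ = 2118
j=6: r + 5k = 2579.149 → ⌈·⌉ = 2580
j=7: r + 6k = 3040.349 → ⌈·⌉ = 3041
j=8: r + 7k = 3501.549 → ⌈·⌉ = 3502
j=9: r + 8k = 3962.749 → ⌈·⌉ = 3963
j=10: r + 9k = 4423.949 → ⌈·⌉ = 4424
j=11: r + 10k = 4885.149 → ⌈·⌉ = 4886
j=12: r + 11k = 5346.349 → ⌈·⌉ = 5347
j=13: r + 12k = 5807.549 → ⌈·⌉ = 5808
j=14: r + 13k = 6268.749 → ⌈·⌉ = 6269
j=15: r + 14k = 6729.949 → ⌈·⌉ = 6730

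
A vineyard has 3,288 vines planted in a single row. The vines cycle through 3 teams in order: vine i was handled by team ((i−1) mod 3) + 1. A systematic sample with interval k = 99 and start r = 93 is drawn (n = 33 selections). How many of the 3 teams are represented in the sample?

1

Consecutive selections differ by k = 99, so their team numbers differ by 99 mod 3 = 0.
gcd(99, 3) = 3, so the sample visits 3/3 = 1 distinct residues mod 3.
Start 93 is team 3; the teams hit are 3.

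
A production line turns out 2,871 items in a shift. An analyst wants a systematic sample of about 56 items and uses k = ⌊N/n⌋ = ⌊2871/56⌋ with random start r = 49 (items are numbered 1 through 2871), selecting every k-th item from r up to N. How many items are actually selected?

56

k = ⌊2871/56⌋ = 51
Achieved size = ⌊(2871 − 49)/51⌋ + 1 = ⌊2822/51⌋ + 1 = 55 + 1 = 56
(last selection: 49 + 55×51 = 2854 ≤ 2871; next would be 2905 > 2871)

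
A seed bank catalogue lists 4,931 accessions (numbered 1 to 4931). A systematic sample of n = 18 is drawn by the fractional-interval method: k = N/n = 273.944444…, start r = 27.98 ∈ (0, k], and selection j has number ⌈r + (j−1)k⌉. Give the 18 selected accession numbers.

28, 302, 576, 850, 1124, 1398, 1672, 1946, 2220, 2494, 2768, 3042, 3316, 3590, 3864, 4138, 4412, 4686

j=1: r + 0k = 27.98 → ⌈·⌉ = 28
j=2: r + 1k = 301.924444… → ⌈·⌉ = 302
j=3: r + 2k = 575.868888… → ⌈·⌉ = 576
j=4: r + 3k = 849.813333… → ⌈·⌉ = 850
j=5: r + 4k = 1123.757777… → ⌈·⌉ = 1124
j=6: r + 5k = 1397.702222… → ⌈·⌉ = 1398
j=7: r + 6k = 1671.646666… → ⌈·⌉ = 1672
j=8: r + 7k = 1945.591111… → ⌈·⌉ = 1946
j=9: r + 8k = 2219.535555… → ⌈·⌉ = 2220
j=10: r + 9k = 2493.48 → ⌈·⌉ = 2494
j=11: r + 10k = 2767.424444… → ⌈·⌉ = 2768
j=12: r + 11k = 3041.368888… → ⌈·⌉ = 3042
j=13: r + 12k = 3315.313333… → ⌈·⌉ = 3316
j=14: r + 13k = 3589.257777… → ⌈·⌉ = 3590
j=15: r + 14k = 3863.202222… → ⌈·⌉ = 3864
j=16: r + 15k = 4137.146666… → ⌈·⌉ = 4138
j=17: r + 16k = 4411.091111… → ⌈·⌉ = 4412
j=18: r + 17k = 4685.035555… → ⌈·⌉ = 4686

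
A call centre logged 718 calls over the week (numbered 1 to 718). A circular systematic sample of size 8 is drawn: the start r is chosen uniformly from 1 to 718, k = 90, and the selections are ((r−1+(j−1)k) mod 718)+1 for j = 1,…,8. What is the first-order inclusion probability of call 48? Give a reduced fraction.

4/359

For each position j, as r ranges over 1…718 the j-th selection hits every call exactly once, so call 48 is selected for exactly 8 of the 718 starts.
Inclusion probability = 8/718 = 4/359.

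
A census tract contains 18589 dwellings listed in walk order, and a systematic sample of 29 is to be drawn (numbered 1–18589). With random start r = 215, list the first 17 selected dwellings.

215, 856, 1497, 2138, 2779, 3420, 4061, 4702, 5343, 5984, 6625, 7266, 7907, 8548, 9189, 9830, 10471

k = N/n = 18589/29 = 641
dwelling 1: 215
dwelling 2: 215 + 641 = 856
dwelling 3: 856 + 641 = 1497
dwelling 4: 1497 + 641 = 2138
dwelling 5: 2138 + 641 = 2779
dwelling 6: 2779 + 641 = 3420
dwelling 7: 3420 + 641 = 4061
dwelling 8: 4061 + 641 = 4702
dwelling 9: 4702 + 641 = 5343
dwelling 10: 5343 + 641 = 5984
dwelling 11: 5984 + 641 = 6625
dwelling 12: 6625 + 641 = 7266
dwelling 13: 7266 + 641 = 7907
dwelling 14: 7907 + 641 = 8548
dwelling 15: 8548 + 641 = 9189
dwelling 16: 9189 + 641 = 9830
dwelling 17: 9830 + 641 = 10471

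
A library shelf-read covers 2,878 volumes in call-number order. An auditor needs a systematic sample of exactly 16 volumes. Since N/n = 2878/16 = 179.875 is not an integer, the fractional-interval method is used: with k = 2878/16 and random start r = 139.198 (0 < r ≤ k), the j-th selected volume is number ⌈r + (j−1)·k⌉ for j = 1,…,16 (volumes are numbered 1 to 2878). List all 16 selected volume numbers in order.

j=1: r + 0k = 139.198 → ⌈·⌉ = 140
j=2: r + 1k = 319.073 → ⌈·⌉ = 320
j=3: r + 2k = 498.948 → ⌈·⌉ = 499
j=4: r + 3k = 678.823 → ⌈·⌉ = 679
j=5: r + 4k = 858.698 → ⌈·⌉ = 859
j=6: r + 5k = 1038.573 → ⌈·⌉ = 1039
j=7: r + 6k = 1218.448 → ⌈·⌉ = 1219
j=8: r + 7k = 1398.323 → ⌈·⌉ = 1399
j=9: r + 8k = 1578.198 → ⌈·⌉ = 1579
j=10: r + 9k = 1758.073 → ⌈·⌉ = 1759
j=11: r + 10k = 1937.948 → ⌈·⌉ = 1938
j=12: r + 11k = 2117.823 → ⌈·⌉ = 2118
j=13: r + 12k = 2297.698 → ⌈·⌉ = 2298
j=14: r + 13k = 2477.573 → ⌈·⌉ = 2478
j=15: r + 14k = 2657.448 → ⌈·⌉ = 2658
j=16: r + 15k = 2837.323 → ⌈·⌉ = 2838

140, 320, 499, 679, 859, 1039, 1219, 1399, 1579, 1759, 1938, 2118, 2298, 2478, 2658, 2838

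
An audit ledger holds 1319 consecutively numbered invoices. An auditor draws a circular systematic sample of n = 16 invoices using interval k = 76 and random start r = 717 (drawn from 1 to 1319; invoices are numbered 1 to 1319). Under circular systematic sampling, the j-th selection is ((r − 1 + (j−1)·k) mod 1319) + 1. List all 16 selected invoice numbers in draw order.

717, 793, 869, 945, 1021, 1097, 1173, 1249, 6, 82, 158, 234, 310, 386, 462, 538

Selection 1: 717
Selection 2: 717 + 76 = 793
Selection 3: 793 + 76 = 869
Selection 4: 869 + 76 = 945
Selection 5: 945 + 76 = 1021
Selection 6: 1021 + 76 = 1097
Selection 7: 1097 + 76 = 1173
Selection 8: 1173 + 76 = 1249
Selection 9: 1249 + 76 = 1325 → 1325 − 1319 = 6
Selection 10: 6 + 76 = 82
Selection 11: 82 + 76 = 158
Selection 12: 158 + 76 = 234
Selection 13: 234 + 76 = 310
Selection 14: 310 + 76 = 386
Selection 15: 386 + 76 = 462
Selection 16: 462 + 76 = 538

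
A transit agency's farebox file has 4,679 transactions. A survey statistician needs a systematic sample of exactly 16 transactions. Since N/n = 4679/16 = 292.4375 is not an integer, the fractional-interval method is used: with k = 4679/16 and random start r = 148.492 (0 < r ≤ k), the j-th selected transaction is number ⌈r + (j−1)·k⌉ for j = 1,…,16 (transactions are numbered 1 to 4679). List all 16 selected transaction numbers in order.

149, 441, 734, 1026, 1319, 1611, 1904, 2196, 2488, 2781, 3073, 3366, 3658, 3951, 4243, 4536

j=1: r + 0k = 148.492 → ⌈·⌉ = 149
j=2: r + 1k = 440.9295 → ⌈·⌉ = 441
j=3: r + 2k = 733.367 → ⌈·⌉ = 734
j=4: r + 3k = 1025.8045 → ⌈·⌉ = 1026
j=5: r + 4k = 1318.242 → ⌈·⌉ = 1319
j=6: r + 5k = 1610.6795 → ⌈·⌉ = 1611
j=7: r + 6k = 1903.117 → ⌈·⌉ = 1904
j=8: r + 7k = 2195.5545 → ⌈·⌉ = 2196
j=9: r + 8k = 2487.992 → ⌈·⌉ = 2488
j=10: r + 9k = 2780.4295 → ⌈·⌉ = 2781
j=11: r + 10k = 3072.867 → ⌈·⌉ = 3073
j=12: r + 11k = 3365.3045 → ⌈·⌉ = 3366
j=13: r + 12k = 3657.742 → ⌈·⌉ = 3658
j=14: r + 13k = 3950.1795 → ⌈·⌉ = 3951
j=15: r + 14k = 4242.617 → ⌈·⌉ = 4243
j=16: r + 15k = 4535.0545 → ⌈·⌉ = 4536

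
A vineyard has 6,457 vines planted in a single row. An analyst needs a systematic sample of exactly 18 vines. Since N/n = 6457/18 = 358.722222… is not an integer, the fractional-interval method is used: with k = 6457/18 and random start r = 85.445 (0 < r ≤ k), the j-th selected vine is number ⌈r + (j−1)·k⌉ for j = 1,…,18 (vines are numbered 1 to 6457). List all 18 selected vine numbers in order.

86, 445, 803, 1162, 1521, 1880, 2238, 2597, 2956, 3314, 3673, 4032, 4391, 4749, 5108, 5467, 5826, 6184

j=1: r + 0k = 85.445 → ⌈·⌉ = 86
j=2: r + 1k = 444.167222… → ⌈·⌉ = 445
j=3: r + 2k = 802.889444… → ⌈·⌉ = 803
j=4: r + 3k = 1161.611666… → ⌈·⌉ = 1162
j=5: r + 4k = 1520.333888… → ⌈·⌉ = 1521
j=6: r + 5k = 1879.056111… → ⌈·⌉ = 1880
j=7: r + 6k = 2237.778333… → ⌈·⌉ = 2238
j=8: r + 7k = 2596.500555… → ⌈·⌉ = 2597
j=9: r + 8k = 2955.222777… → ⌈·⌉ = 2956
j=10: r + 9k = 3313.945 → ⌈·⌉ = 3314
j=11: r + 10k = 3672.667222… → ⌈·⌉ = 3673
j=12: r + 11k = 4031.389444… → ⌈·⌉ = 4032
j=13: r + 12k = 4390.111666… → ⌈·⌉ = 4391
j=14: r + 13k = 4748.833888… → ⌈·⌉ = 4749
j=15: r + 14k = 5107.556111… → ⌈·⌉ = 5108
j=16: r + 15k = 5466.278333… → ⌈·⌉ = 5467
j=17: r + 16k = 5825.000555… → ⌈·⌉ = 5826
j=18: r + 17k = 6183.722777… → ⌈·⌉ = 6184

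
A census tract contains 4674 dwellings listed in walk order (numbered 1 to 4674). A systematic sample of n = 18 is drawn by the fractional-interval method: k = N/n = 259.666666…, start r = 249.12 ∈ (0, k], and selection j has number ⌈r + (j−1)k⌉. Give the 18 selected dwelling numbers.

250, 509, 769, 1029, 1288, 1548, 1808, 2067, 2327, 2587, 2846, 3106, 3366, 3625, 3885, 4145, 4404, 4664

j=1: r + 0k = 249.12 → ⌈·⌉ = 250
j=2: r + 1k = 508.786666… → ⌈·⌉ = 509
j=3: r + 2k = 768.453333… → ⌈·⌉ = 769
j=4: r + 3k = 1028.12 → ⌈·⌉ = 1029
j=5: r + 4k = 1287.786666… → ⌈·⌉ = 1288
j=6: r + 5k = 1547.453333… → ⌈·⌉ = 1548
j=7: r + 6k = 1807.12 → ⌈·⌉ = 1808
j=8: r + 7k = 2066.786666… → ⌈·⌉ = 2067
j=9: r + 8k = 2326.453333… → ⌈·⌉ = 2327
j=10: r + 9k = 2586.12 → ⌈·⌉ = 2587
j=11: r + 10k = 2845.786666… → ⌈·⌉ = 2846
j=12: r + 11k = 3105.453333… → ⌈·⌉ = 3106
j=13: r + 12k = 3365.12 → ⌈·⌉ = 3366
j=14: r + 13k = 3624.786666… → ⌈·⌉ = 3625
j=15: r + 14k = 3884.453333… → ⌈·⌉ = 3885
j=16: r + 15k = 4144.12 → ⌈·⌉ = 4145
j=17: r + 16k = 4403.786666… → ⌈·⌉ = 4404
j=18: r + 17k = 4663.453333… → ⌈·⌉ = 4664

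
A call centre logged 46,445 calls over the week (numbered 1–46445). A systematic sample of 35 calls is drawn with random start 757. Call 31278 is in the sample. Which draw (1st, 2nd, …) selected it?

24

k = 46445/35 = 1327
position = (31278 − 757)/1327 + 1 = 30521/1327 + 1 = 23 + 1 = 24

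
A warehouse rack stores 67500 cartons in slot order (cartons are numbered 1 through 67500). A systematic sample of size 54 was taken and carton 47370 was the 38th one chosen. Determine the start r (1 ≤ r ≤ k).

1120

k = 67500/54 = 1250
r = 47370 − (38−1)×1250 = 47370 − 46250 = 1120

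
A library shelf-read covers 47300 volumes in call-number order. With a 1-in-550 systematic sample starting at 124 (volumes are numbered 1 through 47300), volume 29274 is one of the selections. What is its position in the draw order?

54

k = 550
position = (29274 − 124)/550 + 1 = 29150/550 + 1 = 53 + 1 = 54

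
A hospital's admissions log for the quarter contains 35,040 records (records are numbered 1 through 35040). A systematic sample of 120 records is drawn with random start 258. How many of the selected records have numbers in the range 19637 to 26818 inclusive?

24

k = 35040/120 = 292
First selection ≥ 19637: 258 + ⌈(19637−258)/292⌉·292 = 258 + 67×292 = 19822
Last selection ≤ 26818: 258 + ⌊(26818−258)/292⌋·292 = 258 + 90×292 = 26538
Count = 90 − 67 + 1 = 24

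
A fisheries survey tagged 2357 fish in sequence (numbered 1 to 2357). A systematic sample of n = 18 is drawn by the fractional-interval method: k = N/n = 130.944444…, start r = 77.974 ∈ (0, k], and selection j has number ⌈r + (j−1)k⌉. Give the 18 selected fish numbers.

78, 209, 340, 471, 602, 733, 864, 995, 1126, 1257, 1388, 1519, 1650, 1781, 1912, 2043, 2174, 2305

j=1: r + 0k = 77.974 → ⌈·⌉ = 78
j=2: r + 1k = 208.918444… → ⌈·⌉ = 209
j=3: r + 2k = 339.862888… → ⌈·⌉ = 340
j=4: r + 3k = 470.807333… → ⌈·⌉ = 471
j=5: r + 4k = 601.751777… → ⌈·⌉ = 602
j=6: r + 5k = 732.696222… → ⌈·⌉ = 733
j=7: r + 6k = 863.640666… → ⌈·⌉ = 864
j=8: r + 7k = 994.585111… → ⌈·⌉ = 995
j=9: r + 8k = 1125.529555… → ⌈·⌉ = 1126
j=10: r + 9k = 1256.474 → ⌈·⌉ = 1257
j=11: r + 10k = 1387.418444… → ⌈·⌉ = 1388
j=12: r + 11k = 1518.362888… → ⌈·⌉ = 1519
j=13: r + 12k = 1649.307333… → ⌈·⌉ = 1650
j=14: r + 13k = 1780.251777… → ⌈·⌉ = 1781
j=15: r + 14k = 1911.196222… → ⌈·⌉ = 1912
j=16: r + 15k = 2042.140666… → ⌈·⌉ = 2043
j=17: r + 16k = 2173.085111… → ⌈·⌉ = 2174
j=18: r + 17k = 2304.029555… → ⌈·⌉ = 2305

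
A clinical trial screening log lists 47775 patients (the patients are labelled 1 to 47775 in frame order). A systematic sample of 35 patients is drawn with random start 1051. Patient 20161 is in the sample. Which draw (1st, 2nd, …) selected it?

k = 47775/35 = 1365
position = (20161 − 1051)/1365 + 1 = 19110/1365 + 1 = 14 + 1 = 15

15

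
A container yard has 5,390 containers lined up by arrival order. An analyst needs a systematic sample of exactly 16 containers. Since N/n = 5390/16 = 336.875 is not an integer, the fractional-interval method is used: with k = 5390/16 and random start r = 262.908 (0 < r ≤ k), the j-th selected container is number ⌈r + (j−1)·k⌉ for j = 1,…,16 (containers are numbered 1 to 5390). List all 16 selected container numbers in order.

j=1: r + 0k = 262.908 → ⌈·⌉ = 263
j=2: r + 1k = 599.783 → ⌈·⌉ = 600
j=3: r + 2k = 936.658 → ⌈·⌉ = 937
j=4: r + 3k = 1273.533 → ⌈·⌉ = 1274
j=5: r + 4k = 1610.408 → ⌈·⌉ = 1611
j=6: r + 5k = 1947.283 → ⌈·⌉ = 1948
j=7: r + 6k = 2284.158 → ⌈·⌉ = 2285
j=8: r + 7k = 2621.033 → ⌈·⌉ = 2622
j=9: r + 8k = 2957.908 → ⌈·⌉ = 2958
j=10: r + 9k = 3294.783 → ⌈·⌉ = 3295
j=11: r + 10k = 3631.658 → ⌈·⌉ = 3632
j=12: r + 11k = 3968.533 → ⌈·⌉ = 3969
j=13: r + 12k = 4305.408 → ⌈·⌉ = 4306
j=14: r + 13k = 4642.283 → ⌈·⌉ = 4643
j=15: r + 14k = 4979.158 → ⌈·⌉ = 4980
j=16: r + 15k = 5316.033 → ⌈·⌉ = 5317

263, 600, 937, 1274, 1611, 1948, 2285, 2622, 2958, 3295, 3632, 3969, 4306, 4643, 4980, 5317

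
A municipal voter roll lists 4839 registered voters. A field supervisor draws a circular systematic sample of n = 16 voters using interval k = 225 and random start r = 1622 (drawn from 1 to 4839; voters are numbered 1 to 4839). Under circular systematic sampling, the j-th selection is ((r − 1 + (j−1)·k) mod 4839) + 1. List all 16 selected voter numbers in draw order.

1622, 1847, 2072, 2297, 2522, 2747, 2972, 3197, 3422, 3647, 3872, 4097, 4322, 4547, 4772, 158

Selection 1: 1622
Selection 2: 1622 + 225 = 1847
Selection 3: 1847 + 225 = 2072
Selection 4: 2072 + 225 = 2297
Selection 5: 2297 + 225 = 2522
Selection 6: 2522 + 225 = 2747
Selection 7: 2747 + 225 = 2972
Selection 8: 2972 + 225 = 3197
Selection 9: 3197 + 225 = 3422
Selection 10: 3422 + 225 = 3647
Selection 11: 3647 + 225 = 3872
Selection 12: 3872 + 225 = 4097
Selection 13: 4097 + 225 = 4322
Selection 14: 4322 + 225 = 4547
Selection 15: 4547 + 225 = 4772
Selection 16: 4772 + 225 = 4997 → 4997 − 4839 = 158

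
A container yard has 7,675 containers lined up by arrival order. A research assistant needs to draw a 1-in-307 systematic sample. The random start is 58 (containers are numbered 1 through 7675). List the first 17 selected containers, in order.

container 1: 58
container 2: 58 + 307 = 365
container 3: 365 + 307 = 672
container 4: 672 + 307 = 979
container 5: 979 + 307 = 1286
container 6: 1286 + 307 = 1593
container 7: 1593 + 307 = 1900
container 8: 1900 + 307 = 2207
container 9: 2207 + 307 = 2514
container 10: 2514 + 307 = 2821
container 11: 2821 + 307 = 3128
container 12: 3128 + 307 = 3435
container 13: 3435 + 307 = 3742
container 14: 3742 + 307 = 4049
container 15: 4049 + 307 = 4356
container 16: 4356 + 307 = 4663
container 17: 4663 + 307 = 4970

58, 365, 672, 979, 1286, 1593, 1900, 2207, 2514, 2821, 3128, 3435, 3742, 4049, 4356, 4663, 4970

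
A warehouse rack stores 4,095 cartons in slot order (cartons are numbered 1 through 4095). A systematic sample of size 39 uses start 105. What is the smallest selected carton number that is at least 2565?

2625

k = 4095/39 = 105
Steps past start: ⌈(2565 − 105)/105⌉ = ⌈2460/105⌉ = 24
Selected carton: 105 + 24×105 = 2625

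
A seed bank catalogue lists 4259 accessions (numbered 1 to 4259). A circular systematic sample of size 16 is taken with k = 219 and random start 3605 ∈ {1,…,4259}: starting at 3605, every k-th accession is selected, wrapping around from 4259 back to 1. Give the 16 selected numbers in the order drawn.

Selection 1: 3605
Selection 2: 3605 + 219 = 3824
Selection 3: 3824 + 219 = 4043
Selection 4: 4043 + 219 = 4262 → 4262 − 4259 = 3
Selection 5: 3 + 219 = 222
Selection 6: 222 + 219 = 441
Selection 7: 441 + 219 = 660
Selection 8: 660 + 219 = 879
Selection 9: 879 + 219 = 1098
Selection 10: 1098 + 219 = 1317
Selection 11: 1317 + 219 = 1536
Selection 12: 1536 + 219 = 1755
Selection 13: 1755 + 219 = 1974
Selection 14: 1974 + 219 = 2193
Selection 15: 2193 + 219 = 2412
Selection 16: 2412 + 219 = 2631

3605, 3824, 4043, 3, 222, 441, 660, 879, 1098, 1317, 1536, 1755, 1974, 2193, 2412, 2631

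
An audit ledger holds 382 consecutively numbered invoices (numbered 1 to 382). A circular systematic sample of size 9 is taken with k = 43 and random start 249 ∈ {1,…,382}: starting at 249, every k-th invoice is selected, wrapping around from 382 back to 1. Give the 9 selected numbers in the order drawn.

Selection 1: 249
Selection 2: 249 + 43 = 292
Selection 3: 292 + 43 = 335
Selection 4: 335 + 43 = 378
Selection 5: 378 + 43 = 421 → 421 − 382 = 39
Selection 6: 39 + 43 = 82
Selection 7: 82 + 43 = 125
Selection 8: 125 + 43 = 168
Selection 9: 168 + 43 = 211

249, 292, 335, 378, 39, 82, 125, 168, 211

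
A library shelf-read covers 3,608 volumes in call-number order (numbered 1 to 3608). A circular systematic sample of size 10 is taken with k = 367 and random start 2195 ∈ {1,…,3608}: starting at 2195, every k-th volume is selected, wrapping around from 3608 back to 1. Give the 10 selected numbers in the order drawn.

2195, 2562, 2929, 3296, 55, 422, 789, 1156, 1523, 1890

Selection 1: 2195
Selection 2: 2195 + 367 = 2562
Selection 3: 2562 + 367 = 2929
Selection 4: 2929 + 367 = 3296
Selection 5: 3296 + 367 = 3663 → 3663 − 3608 = 55
Selection 6: 55 + 367 = 422
Selection 7: 422 + 367 = 789
Selection 8: 789 + 367 = 1156
Selection 9: 1156 + 367 = 1523
Selection 10: 1523 + 367 = 1890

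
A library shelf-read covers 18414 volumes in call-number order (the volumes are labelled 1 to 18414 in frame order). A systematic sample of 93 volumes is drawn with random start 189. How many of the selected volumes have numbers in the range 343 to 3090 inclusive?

k = 18414/93 = 198
First selection ≥ 343: 189 + ⌈(343−189)/198⌉·198 = 189 + 1×198 = 387
Last selection ≤ 3090: 189 + ⌊(3090−189)/198⌋·198 = 189 + 14×198 = 2961
Count = 14 − 1 + 1 = 14

14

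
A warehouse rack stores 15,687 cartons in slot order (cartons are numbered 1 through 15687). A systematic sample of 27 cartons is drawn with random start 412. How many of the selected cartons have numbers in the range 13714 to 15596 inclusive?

k = 15687/27 = 581
First selection ≥ 13714: 412 + ⌈(13714−412)/581⌉·581 = 412 + 23×581 = 13775
Last selection ≤ 15596: 412 + ⌊(15596−412)/581⌋·581 = 412 + 26×581 = 15518
Count = 26 − 23 + 1 = 4

4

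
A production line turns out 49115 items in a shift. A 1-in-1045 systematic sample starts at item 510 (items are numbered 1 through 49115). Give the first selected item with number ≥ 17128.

17230

k = 1045
Steps past start: ⌈(17128 − 510)/1045⌉ = ⌈16618/1045⌉ = 16
Selected item: 510 + 16×1045 = 17230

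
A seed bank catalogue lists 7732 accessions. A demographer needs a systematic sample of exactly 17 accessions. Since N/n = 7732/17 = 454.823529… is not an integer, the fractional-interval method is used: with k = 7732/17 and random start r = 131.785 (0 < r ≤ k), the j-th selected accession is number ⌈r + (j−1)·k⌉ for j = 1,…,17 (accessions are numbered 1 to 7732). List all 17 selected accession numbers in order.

j=1: r + 0k = 131.785 → ⌈·⌉ = 132
j=2: r + 1k = 586.608529… → ⌈·⌉ = 587
j=3: r + 2k = 1041.432058… → ⌈·⌉ = 1042
j=4: r + 3k = 1496.255588… → ⌈·⌉ = 1497
j=5: r + 4k = 1951.079117… → ⌈·⌉ = 1952
j=6: r + 5k = 2405.902647… → ⌈·⌉ = 2406
j=7: r + 6k = 2860.726176… → ⌈·⌉ = 2861
j=8: r + 7k = 3315.549705… → ⌈·⌉ = 3316
j=9: r + 8k = 3770.373235… → ⌈·⌉ = 3771
j=10: r + 9k = 4225.196764… → ⌈·⌉ = 4226
j=11: r + 10k = 4680.020294… → ⌈·⌉ = 4681
j=12: r + 11k = 5134.843823… → ⌈·⌉ = 5135
j=13: r + 12k = 5589.667352… → ⌈·⌉ = 5590
j=14: r + 13k = 6044.490882… → ⌈·⌉ = 6045
j=15: r + 14k = 6499.314411… → ⌈·⌉ = 6500
j=16: r + 15k = 6954.137941… → ⌈·⌉ = 6955
j=17: r + 16k = 7408.961470… → ⌈·⌉ = 7409

132, 587, 1042, 1497, 1952, 2406, 2861, 3316, 3771, 4226, 4681, 5135, 5590, 6045, 6500, 6955, 7409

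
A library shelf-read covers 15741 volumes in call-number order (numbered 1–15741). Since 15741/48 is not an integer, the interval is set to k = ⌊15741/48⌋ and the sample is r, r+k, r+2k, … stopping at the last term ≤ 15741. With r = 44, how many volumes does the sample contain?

k = ⌊15741/48⌋ = 327
Achieved size = ⌊(15741 − 44)/327⌋ + 1 = ⌊15697/327⌋ + 1 = 48 + 1 = 49
(last selection: 44 + 48×327 = 15740 ≤ 15741; next would be 16067 > 15741)

49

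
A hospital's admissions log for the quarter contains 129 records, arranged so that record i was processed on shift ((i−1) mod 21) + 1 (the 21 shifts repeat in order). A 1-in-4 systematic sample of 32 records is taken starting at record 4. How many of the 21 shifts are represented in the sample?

21

Consecutive selections differ by k = 4, so their shift numbers differ by 4 mod 21 = 4.
gcd(4, 21) = 1, so the sample visits 21/1 = 21 distinct residues mod 21.
Start 4 is shift 4; the shifts hit are 1, 2, 3, 4, 5, 6, 7, 8, 9, 10, 11, 12, 13, 14, 15, 16, 17, 18, 19, 20, 21.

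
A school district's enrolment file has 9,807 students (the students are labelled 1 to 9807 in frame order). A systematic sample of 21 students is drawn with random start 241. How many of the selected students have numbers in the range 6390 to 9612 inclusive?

k = 9807/21 = 467
First selection ≥ 6390: 241 + ⌈(6390−241)/467⌉·467 = 241 + 14×467 = 6779
Last selection ≤ 9612: 241 + ⌊(9612−241)/467⌋·467 = 241 + 20×467 = 9581
Count = 20 − 14 + 1 = 7

7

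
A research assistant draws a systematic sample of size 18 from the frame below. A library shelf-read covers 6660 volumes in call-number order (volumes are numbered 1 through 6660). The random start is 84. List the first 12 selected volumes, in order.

84, 454, 824, 1194, 1564, 1934, 2304, 2674, 3044, 3414, 3784, 4154

k = N/n = 6660/18 = 370
volume 1: 84
volume 2: 84 + 370 = 454
volume 3: 454 + 370 = 824
volume 4: 824 + 370 = 1194
volume 5: 1194 + 370 = 1564
volume 6: 1564 + 370 = 1934
volume 7: 1934 + 370 = 2304
volume 8: 2304 + 370 = 2674
volume 9: 2674 + 370 = 3044
volume 10: 3044 + 370 = 3414
volume 11: 3414 + 370 = 3784
volume 12: 3784 + 370 = 4154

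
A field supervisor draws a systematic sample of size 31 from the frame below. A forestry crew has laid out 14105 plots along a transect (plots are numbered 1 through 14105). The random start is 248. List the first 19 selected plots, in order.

248, 703, 1158, 1613, 2068, 2523, 2978, 3433, 3888, 4343, 4798, 5253, 5708, 6163, 6618, 7073, 7528, 7983, 8438

k = N/n = 14105/31 = 455
plot 1: 248
plot 2: 248 + 455 = 703
plot 3: 703 + 455 = 1158
plot 4: 1158 + 455 = 1613
plot 5: 1613 + 455 = 2068
plot 6: 2068 + 455 = 2523
plot 7: 2523 + 455 = 2978
plot 8: 2978 + 455 = 3433
plot 9: 3433 + 455 = 3888
plot 10: 3888 + 455 = 4343
plot 11: 4343 + 455 = 4798
plot 12: 4798 + 455 = 5253
plot 13: 5253 + 455 = 5708
plot 14: 5708 + 455 = 6163
plot 15: 6163 + 455 = 6618
plot 16: 6618 + 455 = 7073
plot 17: 7073 + 455 = 7528
plot 18: 7528 + 455 = 7983
plot 19: 7983 + 455 = 8438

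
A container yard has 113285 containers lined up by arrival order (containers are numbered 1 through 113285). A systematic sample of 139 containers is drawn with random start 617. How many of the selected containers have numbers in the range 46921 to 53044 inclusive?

k = 113285/139 = 815
First selection ≥ 46921: 617 + ⌈(46921−617)/815⌉·815 = 617 + 57×815 = 47072
Last selection ≤ 53044: 617 + ⌊(53044−617)/815⌋·815 = 617 + 64×815 = 52777
Count = 64 − 57 + 1 = 8

8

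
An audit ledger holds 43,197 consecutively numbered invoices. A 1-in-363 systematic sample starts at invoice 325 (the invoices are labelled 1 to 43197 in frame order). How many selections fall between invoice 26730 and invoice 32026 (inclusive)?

15

k = 363
First selection ≥ 26730: 325 + ⌈(26730−325)/363⌉·363 = 325 + 73×363 = 26824
Last selection ≤ 32026: 325 + ⌊(32026−325)/363⌋·363 = 325 + 87×363 = 31906
Count = 87 − 73 + 1 = 15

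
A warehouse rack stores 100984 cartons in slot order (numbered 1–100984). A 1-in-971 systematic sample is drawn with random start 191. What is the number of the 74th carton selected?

71074

k = 971
74th selection = r + (74−1)·k = 191 + 73×971 = 191 + 70883 = 71074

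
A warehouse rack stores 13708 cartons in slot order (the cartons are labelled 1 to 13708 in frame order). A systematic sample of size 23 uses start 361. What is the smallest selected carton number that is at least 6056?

6321

k = 13708/23 = 596
Steps past start: ⌈(6056 − 361)/596⌉ = ⌈5695/596⌉ = 10
Selected carton: 361 + 10×596 = 6321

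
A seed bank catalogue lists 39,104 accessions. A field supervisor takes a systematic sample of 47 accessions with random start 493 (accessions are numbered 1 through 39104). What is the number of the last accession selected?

k = 39104/47 = 832
47th selection = r + (47−1)·k = 493 + 46×832 = 493 + 38272 = 38765

38765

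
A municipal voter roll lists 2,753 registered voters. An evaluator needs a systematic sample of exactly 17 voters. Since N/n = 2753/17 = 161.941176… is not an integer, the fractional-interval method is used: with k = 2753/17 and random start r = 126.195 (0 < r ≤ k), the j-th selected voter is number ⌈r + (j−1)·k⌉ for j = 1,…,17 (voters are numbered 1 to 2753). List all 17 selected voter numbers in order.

j=1: r + 0k = 126.195 → ⌈·⌉ = 127
j=2: r + 1k = 288.136176… → ⌈·⌉ = 289
j=3: r + 2k = 450.077352… → ⌈·⌉ = 451
j=4: r + 3k = 612.018529… → ⌈·⌉ = 613
j=5: r + 4k = 773.959705… → ⌈·⌉ = 774
j=6: r + 5k = 935.900882… → ⌈·⌉ = 936
j=7: r + 6k = 1097.842058… → ⌈·⌉ = 1098
j=8: r + 7k = 1259.783235… → ⌈·⌉ = 1260
j=9: r + 8k = 1421.724411… → ⌈·⌉ = 1422
j=10: r + 9k = 1583.665588… → ⌈·⌉ = 1584
j=11: r + 10k = 1745.606764… → ⌈·⌉ = 1746
j=12: r + 11k = 1907.547941… → ⌈·⌉ = 1908
j=13: r + 12k = 2069.489117… → ⌈·⌉ = 2070
j=14: r + 13k = 2231.430294… → ⌈·⌉ = 2232
j=15: r + 14k = 2393.371470… → ⌈·⌉ = 2394
j=16: r + 15k = 2555.312647… → ⌈·⌉ = 2556
j=17: r + 16k = 2717.253823… → ⌈·⌉ = 2718

127, 289, 451, 613, 774, 936, 1098, 1260, 1422, 1584, 1746, 1908, 2070, 2232, 2394, 2556, 2718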